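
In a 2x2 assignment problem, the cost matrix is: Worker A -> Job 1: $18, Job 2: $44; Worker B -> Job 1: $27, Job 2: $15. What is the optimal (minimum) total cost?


Option 1: A->1 + B->2 = $18 + $15 = $33
Option 2: A->2 + B->1 = $44 + $27 = $71
Min cost = min($33, $71) = $33

$33


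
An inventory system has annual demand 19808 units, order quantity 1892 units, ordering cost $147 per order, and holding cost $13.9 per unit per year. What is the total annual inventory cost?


TC = 19808/1892 * 147 + 1892/2 * 13.9

$14688.39


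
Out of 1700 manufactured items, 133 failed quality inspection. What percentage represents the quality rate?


Formula: Quality Rate = Good Pieces / Total Pieces * 100
Good pieces = 1700 - 133 = 1567
QR = 1567 / 1700 * 100 = 92.2%

92.2%


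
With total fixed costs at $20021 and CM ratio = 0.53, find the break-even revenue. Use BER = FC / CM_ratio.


Formula: BER = Fixed Costs / Contribution Margin Ratio
BER = $20021 / 0.53
BER = $37775.47 (to the nearest cent)

$37775.47


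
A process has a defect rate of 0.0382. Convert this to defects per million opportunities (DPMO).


DPMO = defect_rate * 1000000 = 0.0382 * 1000000

38200


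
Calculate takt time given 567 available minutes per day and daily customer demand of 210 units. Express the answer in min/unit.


Formula: Takt Time = Available Production Time / Customer Demand
Takt = 567 min/day / 210 units/day
Takt = 2.7 min/unit

2.7 min/unit


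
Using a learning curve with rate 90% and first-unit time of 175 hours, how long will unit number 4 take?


Formula: T_n = T_1 * (learning_rate)^(log2(n)) where learning_rate = rate/100
Doublings = log2(4) = 2
T_n = 175 * 0.9^2
T_n = 175 * 0.81 = 141.8 hours

141.8 hours


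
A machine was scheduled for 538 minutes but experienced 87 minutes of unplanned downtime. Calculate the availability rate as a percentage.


Formula: Availability = (Planned Time - Downtime) / Planned Time * 100
Uptime = 538 - 87 = 451 min
Availability = 451 / 538 * 100 = 83.8%

83.8%


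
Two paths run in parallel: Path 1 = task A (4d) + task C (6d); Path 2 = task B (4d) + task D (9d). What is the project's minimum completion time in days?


Path 1 = 4 + 6 = 10 days
Path 2 = 4 + 9 = 13 days
Duration = max(10, 13) = 13 days

13 days


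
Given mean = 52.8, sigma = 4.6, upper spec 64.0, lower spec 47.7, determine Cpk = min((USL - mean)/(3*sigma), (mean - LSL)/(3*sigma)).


Cpu = (64.0 - 52.8) / (3 * 4.6) = 0.81
Cpl = (52.8 - 47.7) / (3 * 4.6) = 0.37
Cpk = min(0.81, 0.37) = 0.37

0.37


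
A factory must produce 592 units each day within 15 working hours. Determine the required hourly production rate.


Formula: Production Rate = Daily Demand / Available Hours
Rate = 592 units/day / 15 hours/day
Rate = 39.5 units/hour

39.5 units/hour


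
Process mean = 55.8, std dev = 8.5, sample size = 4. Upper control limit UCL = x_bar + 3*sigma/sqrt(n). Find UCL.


UCL = 55.8 + 3 * 8.5 / sqrt(4)

68.55


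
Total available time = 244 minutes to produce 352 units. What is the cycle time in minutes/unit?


Formula: CT = Available Time / Number of Units
CT = 244 min / 352 units
CT = 0.69 min/unit

0.69 min/unit


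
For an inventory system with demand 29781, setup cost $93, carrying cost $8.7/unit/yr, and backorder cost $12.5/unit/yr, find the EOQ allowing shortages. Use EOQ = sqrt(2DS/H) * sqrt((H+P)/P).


Formula: EOQ* = sqrt(2DS/H) * sqrt((H+P)/P)
Base EOQ = sqrt(2*29781*93/8.7) = 797.93 units
Correction = sqrt((8.7+12.5)/12.5) = 1.30231
EOQ* = 797.93 * 1.30231 = 1039.2 units

1039.2 units


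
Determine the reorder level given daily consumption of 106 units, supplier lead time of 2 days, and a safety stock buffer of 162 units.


Formula: ROP = (Daily Demand * Lead Time) + Safety Stock
Demand during lead time = 106 * 2 = 212 units
ROP = 212 + 162 = 374 units

374 units


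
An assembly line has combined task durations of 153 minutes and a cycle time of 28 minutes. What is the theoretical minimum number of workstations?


Formula: N_min = ceil(Sum of Task Times / Cycle Time)
N_min = ceil(153 min / 28 min) = ceil(5.4643)
N_min = 6 stations

6


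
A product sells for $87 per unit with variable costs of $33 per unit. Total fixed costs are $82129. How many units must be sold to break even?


Formula: BEQ = Fixed Costs / (Price - Variable Cost)
Contribution margin = $87 - $33 = $54/unit
BEQ = ceil($82129 / $54/unit) = ceil(1520.91) = 1521 units

1521 units


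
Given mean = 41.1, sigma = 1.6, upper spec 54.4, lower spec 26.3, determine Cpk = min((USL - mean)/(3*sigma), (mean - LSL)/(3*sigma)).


Cpu = (54.4 - 41.1) / (3 * 1.6) = 2.77
Cpl = (41.1 - 26.3) / (3 * 1.6) = 3.08
Cpk = min(2.77, 3.08) = 2.77

2.77


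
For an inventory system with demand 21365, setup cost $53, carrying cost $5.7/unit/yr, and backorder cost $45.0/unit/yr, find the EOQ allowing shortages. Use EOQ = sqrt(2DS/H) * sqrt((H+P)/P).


Formula: EOQ* = sqrt(2DS/H) * sqrt((H+P)/P)
Base EOQ = sqrt(2*21365*53/5.7) = 630.33 units
Correction = sqrt((5.7+45.0)/45.0) = 1.06145
EOQ* = 630.33 * 1.06145 = 669.1 units

669.1 units


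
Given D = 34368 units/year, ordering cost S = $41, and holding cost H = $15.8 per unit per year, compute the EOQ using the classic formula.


Formula: EOQ = sqrt(2 * D * S / H)
Numerator: 2 * 34368 * 41 = 2818176
2DS/H = 2818176 / 15.8 = 178365.6
EOQ = sqrt(178365.6) = 422.3 units

422.3 units


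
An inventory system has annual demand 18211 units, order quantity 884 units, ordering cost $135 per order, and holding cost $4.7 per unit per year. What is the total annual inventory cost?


TC = 18211/884 * 135 + 884/2 * 4.7

$4858.49


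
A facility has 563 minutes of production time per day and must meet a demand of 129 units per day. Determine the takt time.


Formula: Takt Time = Available Production Time / Customer Demand
Takt = 563 min/day / 129 units/day
Takt = 4.36 min/unit

4.36 min/unit


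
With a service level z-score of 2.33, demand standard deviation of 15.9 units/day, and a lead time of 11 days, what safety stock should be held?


Formula: SS = z * sigma_d * sqrt(LT)
sqrt(LT) = sqrt(11) = 3.3166
SS = 2.33 * 15.9 * 3.3166
SS = 122.9 units

122.9 units


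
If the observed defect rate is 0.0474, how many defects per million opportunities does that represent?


DPMO = defect_rate * 1000000 = 0.0474 * 1000000

47400


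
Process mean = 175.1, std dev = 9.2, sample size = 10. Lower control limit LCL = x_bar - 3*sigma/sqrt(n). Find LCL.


LCL = 175.1 - 3 * 9.2 / sqrt(10)

166.37


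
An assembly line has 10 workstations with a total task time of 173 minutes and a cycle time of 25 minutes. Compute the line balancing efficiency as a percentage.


Formula: Efficiency = Sum of Task Times / (N_stations * CT) * 100
Total station capacity = 10 stations * 25 min = 250 min
Efficiency = 173 / 250 * 100 = 69.2%

69.2%


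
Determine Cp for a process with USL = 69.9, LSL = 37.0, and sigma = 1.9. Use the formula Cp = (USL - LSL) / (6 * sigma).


Cp = (69.9 - 37.0) / (6 * 1.9)

2.89


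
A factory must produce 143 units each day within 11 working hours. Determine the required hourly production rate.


Formula: Production Rate = Daily Demand / Available Hours
Rate = 143 units/day / 11 hours/day
Rate = 13.0 units/hour

13.0 units/hour


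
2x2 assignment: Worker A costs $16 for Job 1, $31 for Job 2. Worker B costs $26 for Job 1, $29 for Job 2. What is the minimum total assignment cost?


Option 1: A->1 + B->2 = $16 + $29 = $45
Option 2: A->2 + B->1 = $31 + $26 = $57
Min cost = min($45, $57) = $45

$45


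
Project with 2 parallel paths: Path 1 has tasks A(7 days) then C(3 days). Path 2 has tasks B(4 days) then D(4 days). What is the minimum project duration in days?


Path 1 = 7 + 3 = 10 days
Path 2 = 4 + 4 = 8 days
Duration = max(10, 8) = 10 days

10 days


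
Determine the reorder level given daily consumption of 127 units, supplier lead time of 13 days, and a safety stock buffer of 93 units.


Formula: ROP = (Daily Demand * Lead Time) + Safety Stock
Demand during lead time = 127 * 13 = 1651 units
ROP = 1651 + 93 = 1744 units

1744 units


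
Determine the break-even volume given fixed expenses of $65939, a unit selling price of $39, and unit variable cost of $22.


Formula: BEQ = Fixed Costs / (Price - Variable Cost)
Contribution margin = $39 - $22 = $17/unit
BEQ = ceil($65939 / $17/unit) = ceil(3878.76) = 3879 units

3879 units


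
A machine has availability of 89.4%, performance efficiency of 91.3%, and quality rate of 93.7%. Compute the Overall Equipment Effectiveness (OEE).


Formula: OEE = Availability * Performance * Quality / 10000
A * P = 89.4% * 91.3% / 100 = 81.62%
OEE = 81.62% * 93.7% / 100 = 76.5%

76.5%


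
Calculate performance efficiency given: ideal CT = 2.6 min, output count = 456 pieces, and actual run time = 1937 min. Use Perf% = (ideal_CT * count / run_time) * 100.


Formula: Performance = (Ideal CT * Total Count) / Run Time * 100
Ideal output time = 2.6 * 456 = 1185.6 min
Performance = 1185.6 / 1937 * 100 = 61.2%

61.2%


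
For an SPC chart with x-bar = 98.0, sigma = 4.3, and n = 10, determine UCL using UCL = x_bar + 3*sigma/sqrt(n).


UCL = 98.0 + 3 * 4.3 / sqrt(10)

102.08


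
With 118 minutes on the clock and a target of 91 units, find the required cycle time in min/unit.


Formula: CT = Available Time / Number of Units
CT = 118 min / 91 units
CT = 1.3 min/unit

1.3 min/unit


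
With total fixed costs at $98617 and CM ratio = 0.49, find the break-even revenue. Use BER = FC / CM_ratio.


Formula: BER = Fixed Costs / Contribution Margin Ratio
BER = $98617 / 0.49
BER = $201259.18 (to the nearest cent)

$201259.18


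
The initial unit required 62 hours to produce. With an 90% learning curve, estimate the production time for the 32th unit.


Formula: T_n = T_1 * (learning_rate)^(log2(n)) where learning_rate = rate/100
Doublings = log2(32) = 5
T_n = 62 * 0.9^5
T_n = 62 * 0.5905 = 36.6 hours

36.6 hours


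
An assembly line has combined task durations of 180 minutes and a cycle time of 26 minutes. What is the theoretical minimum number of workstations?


Formula: N_min = ceil(Sum of Task Times / Cycle Time)
N_min = ceil(180 min / 26 min) = ceil(6.9231)
N_min = 7 stations

7


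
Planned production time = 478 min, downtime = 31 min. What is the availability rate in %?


Formula: Availability = (Planned Time - Downtime) / Planned Time * 100
Uptime = 478 - 31 = 447 min
Availability = 447 / 478 * 100 = 93.5%

93.5%


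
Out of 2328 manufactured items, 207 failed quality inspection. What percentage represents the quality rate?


Formula: Quality Rate = Good Pieces / Total Pieces * 100
Good pieces = 2328 - 207 = 2121
QR = 2121 / 2328 * 100 = 91.1%

91.1%


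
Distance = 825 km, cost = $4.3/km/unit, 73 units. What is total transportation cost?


TC = dist * cost * units = 825 * 4.3 * 73 = $258967.50

$258967.50


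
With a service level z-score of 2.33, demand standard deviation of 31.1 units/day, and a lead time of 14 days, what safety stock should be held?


Formula: SS = z * sigma_d * sqrt(LT)
sqrt(LT) = sqrt(14) = 3.7417
SS = 2.33 * 31.1 * 3.7417
SS = 271.1 units

271.1 units


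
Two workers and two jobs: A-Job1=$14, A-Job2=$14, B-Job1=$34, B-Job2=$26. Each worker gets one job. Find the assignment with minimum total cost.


Option 1: A->1 + B->2 = $14 + $26 = $40
Option 2: A->2 + B->1 = $14 + $34 = $48
Min cost = min($40, $48) = $40

$40


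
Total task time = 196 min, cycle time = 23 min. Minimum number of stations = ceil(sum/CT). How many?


Formula: N_min = ceil(Sum of Task Times / Cycle Time)
N_min = ceil(196 min / 23 min) = ceil(8.5217)
N_min = 9 stations

9


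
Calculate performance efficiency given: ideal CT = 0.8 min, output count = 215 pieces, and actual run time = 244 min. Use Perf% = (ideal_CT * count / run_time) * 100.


Formula: Performance = (Ideal CT * Total Count) / Run Time * 100
Ideal output time = 0.8 * 215 = 172.0 min
Performance = 172.0 / 244 * 100 = 70.5%

70.5%


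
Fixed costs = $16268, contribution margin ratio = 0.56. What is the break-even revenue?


Formula: BER = Fixed Costs / Contribution Margin Ratio
BER = $16268 / 0.56
BER = $29050.00 (to the nearest cent)

$29050.00


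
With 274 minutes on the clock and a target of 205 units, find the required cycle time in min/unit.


Formula: CT = Available Time / Number of Units
CT = 274 min / 205 units
CT = 1.34 min/unit

1.34 min/unit


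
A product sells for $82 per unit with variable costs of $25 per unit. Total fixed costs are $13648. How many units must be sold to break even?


Formula: BEQ = Fixed Costs / (Price - Variable Cost)
Contribution margin = $82 - $25 = $57/unit
BEQ = ceil($13648 / $57/unit) = ceil(239.44) = 240 units

240 units


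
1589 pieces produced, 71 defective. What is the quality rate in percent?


Formula: Quality Rate = Good Pieces / Total Pieces * 100
Good pieces = 1589 - 71 = 1518
QR = 1518 / 1589 * 100 = 95.5%

95.5%


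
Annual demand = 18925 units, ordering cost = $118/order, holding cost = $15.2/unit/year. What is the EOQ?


Formula: EOQ = sqrt(2 * D * S / H)
Numerator: 2 * 18925 * 118 = 4466300
2DS/H = 4466300 / 15.2 = 293835.5
EOQ = sqrt(293835.5) = 542.1 units

542.1 units


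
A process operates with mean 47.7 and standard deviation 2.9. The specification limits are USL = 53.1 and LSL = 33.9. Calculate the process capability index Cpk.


Cpu = (53.1 - 47.7) / (3 * 2.9) = 0.62
Cpl = (47.7 - 33.9) / (3 * 2.9) = 1.59
Cpk = min(0.62, 1.59) = 0.62

0.62


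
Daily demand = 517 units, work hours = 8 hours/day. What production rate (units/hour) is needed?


Formula: Production Rate = Daily Demand / Available Hours
Rate = 517 units/day / 8 hours/day
Rate = 64.6 units/hour

64.6 units/hour


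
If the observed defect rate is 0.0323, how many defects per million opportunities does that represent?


DPMO = defect_rate * 1000000 = 0.0323 * 1000000

32300


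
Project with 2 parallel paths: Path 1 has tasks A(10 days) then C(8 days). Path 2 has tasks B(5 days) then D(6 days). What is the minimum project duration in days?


Path 1 = 10 + 8 = 18 days
Path 2 = 5 + 6 = 11 days
Duration = max(18, 11) = 18 days

18 days


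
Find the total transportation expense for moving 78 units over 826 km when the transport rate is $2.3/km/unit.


TC = dist * cost * units = 826 * 2.3 * 78 = $148184.40

$148184.40


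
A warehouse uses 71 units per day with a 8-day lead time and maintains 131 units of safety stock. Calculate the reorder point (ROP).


Formula: ROP = (Daily Demand * Lead Time) + Safety Stock
Demand during lead time = 71 * 8 = 568 units
ROP = 568 + 131 = 699 units

699 units


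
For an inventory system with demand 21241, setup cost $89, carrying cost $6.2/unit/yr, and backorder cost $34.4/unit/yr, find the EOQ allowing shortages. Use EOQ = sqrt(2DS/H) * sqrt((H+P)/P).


Formula: EOQ* = sqrt(2DS/H) * sqrt((H+P)/P)
Base EOQ = sqrt(2*21241*89/6.2) = 780.91 units
Correction = sqrt((6.2+34.4)/34.4) = 1.08639
EOQ* = 780.91 * 1.08639 = 848.4 units

848.4 units


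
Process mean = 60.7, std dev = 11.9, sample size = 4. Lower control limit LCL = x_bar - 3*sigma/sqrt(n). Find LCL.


LCL = 60.7 - 3 * 11.9 / sqrt(4)

42.85


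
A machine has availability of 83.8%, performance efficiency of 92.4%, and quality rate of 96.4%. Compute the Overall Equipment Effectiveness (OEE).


Formula: OEE = Availability * Performance * Quality / 10000
A * P = 83.8% * 92.4% / 100 = 77.43%
OEE = 77.43% * 96.4% / 100 = 74.6%

74.6%


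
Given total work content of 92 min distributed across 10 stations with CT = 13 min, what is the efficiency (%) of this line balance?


Formula: Efficiency = Sum of Task Times / (N_stations * CT) * 100
Total station capacity = 10 stations * 13 min = 130 min
Efficiency = 92 / 130 * 100 = 70.8%

70.8%


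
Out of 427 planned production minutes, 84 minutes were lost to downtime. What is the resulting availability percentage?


Formula: Availability = (Planned Time - Downtime) / Planned Time * 100
Uptime = 427 - 84 = 343 min
Availability = 343 / 427 * 100 = 80.3%

80.3%


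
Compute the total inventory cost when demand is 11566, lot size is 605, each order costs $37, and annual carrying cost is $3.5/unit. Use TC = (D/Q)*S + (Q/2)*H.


TC = 11566/605 * 37 + 605/2 * 3.5

$1766.09


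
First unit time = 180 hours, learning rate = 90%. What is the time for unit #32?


Formula: T_n = T_1 * (learning_rate)^(log2(n)) where learning_rate = rate/100
Doublings = log2(32) = 5
T_n = 180 * 0.9^5
T_n = 180 * 0.5905 = 106.3 hours

106.3 hours


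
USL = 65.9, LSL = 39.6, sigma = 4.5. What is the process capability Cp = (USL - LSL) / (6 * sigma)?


Cp = (65.9 - 39.6) / (6 * 4.5)

0.97


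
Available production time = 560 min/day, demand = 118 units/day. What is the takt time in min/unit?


Formula: Takt Time = Available Production Time / Customer Demand
Takt = 560 min/day / 118 units/day
Takt = 4.75 min/unit

4.75 min/unit


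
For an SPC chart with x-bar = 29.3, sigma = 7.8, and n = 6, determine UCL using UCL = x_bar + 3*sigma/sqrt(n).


UCL = 29.3 + 3 * 7.8 / sqrt(6)

38.85


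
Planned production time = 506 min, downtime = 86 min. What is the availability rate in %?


Formula: Availability = (Planned Time - Downtime) / Planned Time * 100
Uptime = 506 - 86 = 420 min
Availability = 420 / 506 * 100 = 83.0%

83.0%


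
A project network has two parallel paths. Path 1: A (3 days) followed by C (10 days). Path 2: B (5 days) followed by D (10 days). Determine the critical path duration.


Path 1 = 3 + 10 = 13 days
Path 2 = 5 + 10 = 15 days
Duration = max(13, 15) = 15 days

15 days


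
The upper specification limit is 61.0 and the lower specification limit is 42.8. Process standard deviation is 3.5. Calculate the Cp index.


Cp = (61.0 - 42.8) / (6 * 3.5)

0.87


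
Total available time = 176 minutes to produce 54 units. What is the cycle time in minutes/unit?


Formula: CT = Available Time / Number of Units
CT = 176 min / 54 units
CT = 3.26 min/unit

3.26 min/unit


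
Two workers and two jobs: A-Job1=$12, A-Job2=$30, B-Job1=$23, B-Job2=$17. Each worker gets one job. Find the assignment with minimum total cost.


Option 1: A->1 + B->2 = $12 + $17 = $29
Option 2: A->2 + B->1 = $30 + $23 = $53
Min cost = min($29, $53) = $29

$29


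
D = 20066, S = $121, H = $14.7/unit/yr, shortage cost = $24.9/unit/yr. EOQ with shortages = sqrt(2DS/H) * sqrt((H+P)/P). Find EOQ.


Formula: EOQ* = sqrt(2DS/H) * sqrt((H+P)/P)
Base EOQ = sqrt(2*20066*121/14.7) = 574.75 units
Correction = sqrt((14.7+24.9)/24.9) = 1.2611
EOQ* = 574.75 * 1.2611 = 724.8 units

724.8 units


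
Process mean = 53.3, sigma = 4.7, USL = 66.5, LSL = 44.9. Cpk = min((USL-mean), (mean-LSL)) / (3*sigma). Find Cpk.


Cpu = (66.5 - 53.3) / (3 * 4.7) = 0.94
Cpl = (53.3 - 44.9) / (3 * 4.7) = 0.6
Cpk = min(0.94, 0.6) = 0.6

0.6


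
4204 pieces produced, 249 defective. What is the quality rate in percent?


Formula: Quality Rate = Good Pieces / Total Pieces * 100
Good pieces = 4204 - 249 = 3955
QR = 3955 / 4204 * 100 = 94.1%

94.1%


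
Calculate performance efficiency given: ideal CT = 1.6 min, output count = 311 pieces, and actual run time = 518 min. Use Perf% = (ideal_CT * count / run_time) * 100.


Formula: Performance = (Ideal CT * Total Count) / Run Time * 100
Ideal output time = 1.6 * 311 = 497.6 min
Performance = 497.6 / 518 * 100 = 96.1%

96.1%


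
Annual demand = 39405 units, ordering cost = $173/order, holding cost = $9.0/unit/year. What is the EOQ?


Formula: EOQ = sqrt(2 * D * S / H)
Numerator: 2 * 39405 * 173 = 13634130
2DS/H = 13634130 / 9.0 = 1514903.3
EOQ = sqrt(1514903.3) = 1230.8 units

1230.8 units


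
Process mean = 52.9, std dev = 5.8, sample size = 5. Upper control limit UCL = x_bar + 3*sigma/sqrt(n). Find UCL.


UCL = 52.9 + 3 * 5.8 / sqrt(5)

60.68


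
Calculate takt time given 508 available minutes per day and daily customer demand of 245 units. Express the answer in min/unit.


Formula: Takt Time = Available Production Time / Customer Demand
Takt = 508 min/day / 245 units/day
Takt = 2.07 min/unit

2.07 min/unit


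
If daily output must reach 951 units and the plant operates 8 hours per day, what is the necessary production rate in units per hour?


Formula: Production Rate = Daily Demand / Available Hours
Rate = 951 units/day / 8 hours/day
Rate = 118.9 units/hour

118.9 units/hour


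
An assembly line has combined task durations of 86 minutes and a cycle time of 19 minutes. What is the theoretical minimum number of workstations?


Formula: N_min = ceil(Sum of Task Times / Cycle Time)
N_min = ceil(86 min / 19 min) = ceil(4.5263)
N_min = 5 stations

5


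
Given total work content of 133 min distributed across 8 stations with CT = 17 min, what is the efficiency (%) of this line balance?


Formula: Efficiency = Sum of Task Times / (N_stations * CT) * 100
Total station capacity = 8 stations * 17 min = 136 min
Efficiency = 133 / 136 * 100 = 97.8%

97.8%


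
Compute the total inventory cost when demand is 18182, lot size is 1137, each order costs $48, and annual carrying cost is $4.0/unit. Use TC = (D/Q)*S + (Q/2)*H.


TC = 18182/1137 * 48 + 1137/2 * 4.0

$3041.58


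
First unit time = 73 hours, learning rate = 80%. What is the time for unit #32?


Formula: T_n = T_1 * (learning_rate)^(log2(n)) where learning_rate = rate/100
Doublings = log2(32) = 5
T_n = 73 * 0.8^5
T_n = 73 * 0.3277 = 23.9 hours

23.9 hours


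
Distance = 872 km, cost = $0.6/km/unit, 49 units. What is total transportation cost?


TC = dist * cost * units = 872 * 0.6 * 49 = $25636.80

$25636.80


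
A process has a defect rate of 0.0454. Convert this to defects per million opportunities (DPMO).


DPMO = defect_rate * 1000000 = 0.0454 * 1000000

45400


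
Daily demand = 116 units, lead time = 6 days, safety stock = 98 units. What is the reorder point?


Formula: ROP = (Daily Demand * Lead Time) + Safety Stock
Demand during lead time = 116 * 6 = 696 units
ROP = 696 + 98 = 794 units

794 units


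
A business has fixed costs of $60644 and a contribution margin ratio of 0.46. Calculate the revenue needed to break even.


Formula: BER = Fixed Costs / Contribution Margin Ratio
BER = $60644 / 0.46
BER = $131834.78 (to the nearest cent)

$131834.78


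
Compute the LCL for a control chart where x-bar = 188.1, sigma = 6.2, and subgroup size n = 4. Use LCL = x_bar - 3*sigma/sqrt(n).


LCL = 188.1 - 3 * 6.2 / sqrt(4)

178.8


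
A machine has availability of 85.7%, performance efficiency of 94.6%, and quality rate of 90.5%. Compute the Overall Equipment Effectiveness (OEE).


Formula: OEE = Availability * Performance * Quality / 10000
A * P = 85.7% * 94.6% / 100 = 81.07%
OEE = 81.07% * 90.5% / 100 = 73.4%

73.4%


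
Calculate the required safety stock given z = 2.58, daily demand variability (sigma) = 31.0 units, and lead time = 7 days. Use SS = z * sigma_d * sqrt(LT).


Formula: SS = z * sigma_d * sqrt(LT)
sqrt(LT) = sqrt(7) = 2.6458
SS = 2.58 * 31.0 * 2.6458
SS = 211.6 units

211.6 units


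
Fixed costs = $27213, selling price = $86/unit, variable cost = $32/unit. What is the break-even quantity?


Formula: BEQ = Fixed Costs / (Price - Variable Cost)
Contribution margin = $86 - $32 = $54/unit
BEQ = ceil($27213 / $54/unit) = ceil(503.94) = 504 units

504 units


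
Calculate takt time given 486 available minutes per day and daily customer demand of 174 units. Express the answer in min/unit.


Formula: Takt Time = Available Production Time / Customer Demand
Takt = 486 min/day / 174 units/day
Takt = 2.79 min/unit

2.79 min/unit


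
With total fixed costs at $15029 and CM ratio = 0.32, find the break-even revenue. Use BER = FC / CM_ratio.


Formula: BER = Fixed Costs / Contribution Margin Ratio
BER = $15029 / 0.32
BER = $46965.63 (to the nearest cent)

$46965.63


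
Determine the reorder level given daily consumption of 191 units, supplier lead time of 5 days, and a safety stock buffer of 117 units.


Formula: ROP = (Daily Demand * Lead Time) + Safety Stock
Demand during lead time = 191 * 5 = 955 units
ROP = 955 + 117 = 1072 units

1072 units


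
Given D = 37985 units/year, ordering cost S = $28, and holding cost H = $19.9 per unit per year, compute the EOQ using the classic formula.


Formula: EOQ = sqrt(2 * D * S / H)
Numerator: 2 * 37985 * 28 = 2127160
2DS/H = 2127160 / 19.9 = 106892.5
EOQ = sqrt(106892.5) = 326.9 units

326.9 units


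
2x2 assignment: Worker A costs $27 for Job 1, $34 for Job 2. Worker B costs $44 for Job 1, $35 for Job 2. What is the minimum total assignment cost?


Option 1: A->1 + B->2 = $27 + $35 = $62
Option 2: A->2 + B->1 = $34 + $44 = $78
Min cost = min($62, $78) = $62

$62


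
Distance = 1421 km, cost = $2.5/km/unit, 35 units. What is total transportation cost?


TC = dist * cost * units = 1421 * 2.5 * 35 = $124337.50

$124337.50


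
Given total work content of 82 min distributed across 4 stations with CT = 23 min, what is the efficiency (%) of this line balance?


Formula: Efficiency = Sum of Task Times / (N_stations * CT) * 100
Total station capacity = 4 stations * 23 min = 92 min
Efficiency = 82 / 92 * 100 = 89.1%

89.1%


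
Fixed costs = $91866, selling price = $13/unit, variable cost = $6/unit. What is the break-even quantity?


Formula: BEQ = Fixed Costs / (Price - Variable Cost)
Contribution margin = $13 - $6 = $7/unit
BEQ = ceil($91866 / $7/unit) = ceil(13123.71) = 13124 units

13124 units


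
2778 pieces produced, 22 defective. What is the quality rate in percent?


Formula: Quality Rate = Good Pieces / Total Pieces * 100
Good pieces = 2778 - 22 = 2756
QR = 2756 / 2778 * 100 = 99.2%

99.2%


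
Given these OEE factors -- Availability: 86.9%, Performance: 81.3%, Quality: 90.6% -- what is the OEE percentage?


Formula: OEE = Availability * Performance * Quality / 10000
A * P = 86.9% * 81.3% / 100 = 70.65%
OEE = 70.65% * 90.6% / 100 = 64.0%

64.0%


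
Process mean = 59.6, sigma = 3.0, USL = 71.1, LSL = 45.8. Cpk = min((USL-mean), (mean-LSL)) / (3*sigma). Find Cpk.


Cpu = (71.1 - 59.6) / (3 * 3.0) = 1.28
Cpl = (59.6 - 45.8) / (3 * 3.0) = 1.53
Cpk = min(1.28, 1.53) = 1.28

1.28


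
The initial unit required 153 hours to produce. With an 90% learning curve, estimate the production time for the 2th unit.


Formula: T_n = T_1 * (learning_rate)^(log2(n)) where learning_rate = rate/100
Doublings = log2(2) = 1
T_n = 153 * 0.9^1
T_n = 153 * 0.9 = 137.7 hours

137.7 hours


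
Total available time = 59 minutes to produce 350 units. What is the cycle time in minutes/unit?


Formula: CT = Available Time / Number of Units
CT = 59 min / 350 units
CT = 0.17 min/unit

0.17 min/unit


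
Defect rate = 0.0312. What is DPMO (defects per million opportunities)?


DPMO = defect_rate * 1000000 = 0.0312 * 1000000

31200


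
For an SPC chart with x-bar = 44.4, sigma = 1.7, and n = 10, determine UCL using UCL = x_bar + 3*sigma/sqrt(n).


UCL = 44.4 + 3 * 1.7 / sqrt(10)

46.01


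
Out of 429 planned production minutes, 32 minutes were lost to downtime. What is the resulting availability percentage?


Formula: Availability = (Planned Time - Downtime) / Planned Time * 100
Uptime = 429 - 32 = 397 min
Availability = 397 / 429 * 100 = 92.5%

92.5%


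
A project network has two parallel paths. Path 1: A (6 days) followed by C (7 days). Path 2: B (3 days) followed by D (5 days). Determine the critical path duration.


Path 1 = 6 + 7 = 13 days
Path 2 = 3 + 5 = 8 days
Duration = max(13, 8) = 13 days

13 days


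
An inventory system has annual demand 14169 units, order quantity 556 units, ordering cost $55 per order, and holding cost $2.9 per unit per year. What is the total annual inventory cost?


TC = 14169/556 * 55 + 556/2 * 2.9

$2207.81


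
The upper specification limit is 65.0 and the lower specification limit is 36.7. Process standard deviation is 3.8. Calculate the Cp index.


Cp = (65.0 - 36.7) / (6 * 3.8)

1.24


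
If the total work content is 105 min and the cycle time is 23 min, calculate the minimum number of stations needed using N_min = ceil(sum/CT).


Formula: N_min = ceil(Sum of Task Times / Cycle Time)
N_min = ceil(105 min / 23 min) = ceil(4.5652)
N_min = 5 stations

5


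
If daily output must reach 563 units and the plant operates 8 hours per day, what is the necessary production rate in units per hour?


Formula: Production Rate = Daily Demand / Available Hours
Rate = 563 units/day / 8 hours/day
Rate = 70.4 units/hour

70.4 units/hour


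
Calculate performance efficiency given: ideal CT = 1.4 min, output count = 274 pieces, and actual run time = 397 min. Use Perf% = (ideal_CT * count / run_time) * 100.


Formula: Performance = (Ideal CT * Total Count) / Run Time * 100
Ideal output time = 1.4 * 274 = 383.6 min
Performance = 383.6 / 397 * 100 = 96.6%

96.6%


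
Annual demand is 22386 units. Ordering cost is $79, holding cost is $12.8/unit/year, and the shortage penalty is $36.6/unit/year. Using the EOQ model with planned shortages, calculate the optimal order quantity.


Formula: EOQ* = sqrt(2DS/H) * sqrt((H+P)/P)
Base EOQ = sqrt(2*22386*79/12.8) = 525.67 units
Correction = sqrt((12.8+36.6)/36.6) = 1.16178
EOQ* = 525.67 * 1.16178 = 610.7 units

610.7 units


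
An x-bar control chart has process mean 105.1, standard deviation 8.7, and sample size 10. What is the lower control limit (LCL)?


LCL = 105.1 - 3 * 8.7 / sqrt(10)

96.85


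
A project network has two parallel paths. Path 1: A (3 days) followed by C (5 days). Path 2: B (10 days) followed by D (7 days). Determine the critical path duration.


Path 1 = 3 + 5 = 8 days
Path 2 = 10 + 7 = 17 days
Duration = max(8, 17) = 17 days

17 days


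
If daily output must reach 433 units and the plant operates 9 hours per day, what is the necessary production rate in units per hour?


Formula: Production Rate = Daily Demand / Available Hours
Rate = 433 units/day / 9 hours/day
Rate = 48.1 units/hour

48.1 units/hour


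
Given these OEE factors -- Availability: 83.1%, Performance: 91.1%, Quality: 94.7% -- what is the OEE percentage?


Formula: OEE = Availability * Performance * Quality / 10000
A * P = 83.1% * 91.1% / 100 = 75.7%
OEE = 75.7% * 94.7% / 100 = 71.7%

71.7%


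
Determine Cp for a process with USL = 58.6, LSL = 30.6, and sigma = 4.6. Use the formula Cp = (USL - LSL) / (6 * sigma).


Cp = (58.6 - 30.6) / (6 * 4.6)

1.01


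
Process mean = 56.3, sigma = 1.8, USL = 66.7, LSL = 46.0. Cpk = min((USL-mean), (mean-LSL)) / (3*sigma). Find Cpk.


Cpu = (66.7 - 56.3) / (3 * 1.8) = 1.93
Cpl = (56.3 - 46.0) / (3 * 1.8) = 1.91
Cpk = min(1.93, 1.91) = 1.91

1.91


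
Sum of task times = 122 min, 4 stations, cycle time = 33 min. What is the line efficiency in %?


Formula: Efficiency = Sum of Task Times / (N_stations * CT) * 100
Total station capacity = 4 stations * 33 min = 132 min
Efficiency = 122 / 132 * 100 = 92.4%

92.4%


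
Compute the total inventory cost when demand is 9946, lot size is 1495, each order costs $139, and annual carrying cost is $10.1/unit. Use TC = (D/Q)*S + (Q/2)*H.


TC = 9946/1495 * 139 + 1495/2 * 10.1

$8474.50


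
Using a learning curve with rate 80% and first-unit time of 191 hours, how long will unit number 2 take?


Formula: T_n = T_1 * (learning_rate)^(log2(n)) where learning_rate = rate/100
Doublings = log2(2) = 1
T_n = 191 * 0.8^1
T_n = 191 * 0.8 = 152.8 hours

152.8 hours


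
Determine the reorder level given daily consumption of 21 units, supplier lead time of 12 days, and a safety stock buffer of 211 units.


Formula: ROP = (Daily Demand * Lead Time) + Safety Stock
Demand during lead time = 21 * 12 = 252 units
ROP = 252 + 211 = 463 units

463 units


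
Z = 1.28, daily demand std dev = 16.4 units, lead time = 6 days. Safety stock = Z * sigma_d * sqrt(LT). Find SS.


Formula: SS = z * sigma_d * sqrt(LT)
sqrt(LT) = sqrt(6) = 2.4495
SS = 1.28 * 16.4 * 2.4495
SS = 51.4 units

51.4 units


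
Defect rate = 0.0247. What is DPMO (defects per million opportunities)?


DPMO = defect_rate * 1000000 = 0.0247 * 1000000

24700


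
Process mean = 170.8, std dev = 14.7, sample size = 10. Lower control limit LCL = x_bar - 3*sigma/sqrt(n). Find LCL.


LCL = 170.8 - 3 * 14.7 / sqrt(10)

156.85


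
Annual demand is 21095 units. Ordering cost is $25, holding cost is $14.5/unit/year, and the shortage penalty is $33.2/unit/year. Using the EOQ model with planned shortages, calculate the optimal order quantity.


Formula: EOQ* = sqrt(2DS/H) * sqrt((H+P)/P)
Base EOQ = sqrt(2*21095*25/14.5) = 269.71 units
Correction = sqrt((14.5+33.2)/33.2) = 1.19864
EOQ* = 269.71 * 1.19864 = 323.3 units

323.3 units


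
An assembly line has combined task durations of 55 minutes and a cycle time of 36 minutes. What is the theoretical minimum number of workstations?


Formula: N_min = ceil(Sum of Task Times / Cycle Time)
N_min = ceil(55 min / 36 min) = ceil(1.5278)
N_min = 2 stations

2


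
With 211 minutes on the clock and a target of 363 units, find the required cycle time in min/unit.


Formula: CT = Available Time / Number of Units
CT = 211 min / 363 units
CT = 0.58 min/unit

0.58 min/unit


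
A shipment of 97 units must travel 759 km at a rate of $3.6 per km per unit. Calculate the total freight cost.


TC = dist * cost * units = 759 * 3.6 * 97 = $265042.80

$265042.80


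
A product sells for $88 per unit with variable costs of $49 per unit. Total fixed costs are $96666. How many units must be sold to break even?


Formula: BEQ = Fixed Costs / (Price - Variable Cost)
Contribution margin = $88 - $49 = $39/unit
BEQ = ceil($96666 / $39/unit) = ceil(2478.62) = 2479 units

2479 units


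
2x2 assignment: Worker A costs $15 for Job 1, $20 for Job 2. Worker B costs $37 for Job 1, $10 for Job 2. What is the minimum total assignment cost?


Option 1: A->1 + B->2 = $15 + $10 = $25
Option 2: A->2 + B->1 = $20 + $37 = $57
Min cost = min($25, $57) = $25

$25


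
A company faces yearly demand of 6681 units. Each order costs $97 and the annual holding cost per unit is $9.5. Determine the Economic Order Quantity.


Formula: EOQ = sqrt(2 * D * S / H)
Numerator: 2 * 6681 * 97 = 1296114
2DS/H = 1296114 / 9.5 = 136433.1
EOQ = sqrt(136433.1) = 369.4 units

369.4 units


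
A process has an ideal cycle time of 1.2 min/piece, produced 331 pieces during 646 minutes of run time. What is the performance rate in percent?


Formula: Performance = (Ideal CT * Total Count) / Run Time * 100
Ideal output time = 1.2 * 331 = 397.2 min
Performance = 397.2 / 646 * 100 = 61.5%

61.5%


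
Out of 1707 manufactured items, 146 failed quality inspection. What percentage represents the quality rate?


Formula: Quality Rate = Good Pieces / Total Pieces * 100
Good pieces = 1707 - 146 = 1561
QR = 1561 / 1707 * 100 = 91.4%

91.4%


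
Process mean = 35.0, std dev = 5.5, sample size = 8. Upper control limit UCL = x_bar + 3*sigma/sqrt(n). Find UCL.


UCL = 35.0 + 3 * 5.5 / sqrt(8)

40.83


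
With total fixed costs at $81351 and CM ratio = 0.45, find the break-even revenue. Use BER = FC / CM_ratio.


Formula: BER = Fixed Costs / Contribution Margin Ratio
BER = $81351 / 0.45
BER = $180780.00 (to the nearest cent)

$180780.00


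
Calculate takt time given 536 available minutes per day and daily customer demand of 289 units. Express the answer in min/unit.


Formula: Takt Time = Available Production Time / Customer Demand
Takt = 536 min/day / 289 units/day
Takt = 1.85 min/unit

1.85 min/unit


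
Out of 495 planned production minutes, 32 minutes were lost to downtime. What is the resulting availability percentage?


Formula: Availability = (Planned Time - Downtime) / Planned Time * 100
Uptime = 495 - 32 = 463 min
Availability = 463 / 495 * 100 = 93.5%

93.5%


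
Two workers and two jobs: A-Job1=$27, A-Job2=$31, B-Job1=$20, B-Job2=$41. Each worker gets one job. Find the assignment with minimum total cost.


Option 1: A->1 + B->2 = $27 + $41 = $68
Option 2: A->2 + B->1 = $31 + $20 = $51
Min cost = min($68, $51) = $51

$51


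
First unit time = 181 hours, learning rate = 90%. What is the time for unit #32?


Formula: T_n = T_1 * (learning_rate)^(log2(n)) where learning_rate = rate/100
Doublings = log2(32) = 5
T_n = 181 * 0.9^5
T_n = 181 * 0.5905 = 106.9 hours

106.9 hours


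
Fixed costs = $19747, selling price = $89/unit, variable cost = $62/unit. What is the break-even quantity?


Formula: BEQ = Fixed Costs / (Price - Variable Cost)
Contribution margin = $89 - $62 = $27/unit
BEQ = ceil($19747 / $27/unit) = ceil(731.37) = 732 units

732 units


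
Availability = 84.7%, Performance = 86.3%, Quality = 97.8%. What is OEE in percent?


Formula: OEE = Availability * Performance * Quality / 10000
A * P = 84.7% * 86.3% / 100 = 73.1%
OEE = 73.1% * 97.8% / 100 = 71.5%

71.5%


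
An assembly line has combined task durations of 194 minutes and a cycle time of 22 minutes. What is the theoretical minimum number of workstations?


Formula: N_min = ceil(Sum of Task Times / Cycle Time)
N_min = ceil(194 min / 22 min) = ceil(8.8182)
N_min = 9 stations

9


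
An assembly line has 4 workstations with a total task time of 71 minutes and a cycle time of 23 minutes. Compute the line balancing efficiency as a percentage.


Formula: Efficiency = Sum of Task Times / (N_stations * CT) * 100
Total station capacity = 4 stations * 23 min = 92 min
Efficiency = 71 / 92 * 100 = 77.2%

77.2%


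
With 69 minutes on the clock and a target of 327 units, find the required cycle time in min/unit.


Formula: CT = Available Time / Number of Units
CT = 69 min / 327 units
CT = 0.21 min/unit

0.21 min/unit


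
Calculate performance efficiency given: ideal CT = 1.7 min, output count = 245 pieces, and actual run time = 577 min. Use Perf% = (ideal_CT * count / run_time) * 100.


Formula: Performance = (Ideal CT * Total Count) / Run Time * 100
Ideal output time = 1.7 * 245 = 416.5 min
Performance = 416.5 / 577 * 100 = 72.2%

72.2%


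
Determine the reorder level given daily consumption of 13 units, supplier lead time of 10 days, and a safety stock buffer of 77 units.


Formula: ROP = (Daily Demand * Lead Time) + Safety Stock
Demand during lead time = 13 * 10 = 130 units
ROP = 130 + 77 = 207 units

207 units


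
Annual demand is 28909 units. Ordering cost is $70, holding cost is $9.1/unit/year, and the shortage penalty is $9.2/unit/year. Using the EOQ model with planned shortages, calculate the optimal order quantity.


Formula: EOQ* = sqrt(2DS/H) * sqrt((H+P)/P)
Base EOQ = sqrt(2*28909*70/9.1) = 666.9 units
Correction = sqrt((9.1+9.2)/9.2) = 1.41037
EOQ* = 666.9 * 1.41037 = 940.6 units

940.6 units


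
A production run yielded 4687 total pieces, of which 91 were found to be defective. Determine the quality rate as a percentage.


Formula: Quality Rate = Good Pieces / Total Pieces * 100
Good pieces = 4687 - 91 = 4596
QR = 4596 / 4687 * 100 = 98.1%

98.1%


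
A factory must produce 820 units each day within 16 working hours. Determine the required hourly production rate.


Formula: Production Rate = Daily Demand / Available Hours
Rate = 820 units/day / 16 hours/day
Rate = 51.3 units/hour

51.3 units/hour


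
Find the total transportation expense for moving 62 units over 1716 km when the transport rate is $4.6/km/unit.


TC = dist * cost * units = 1716 * 4.6 * 62 = $489403.20

$489403.20


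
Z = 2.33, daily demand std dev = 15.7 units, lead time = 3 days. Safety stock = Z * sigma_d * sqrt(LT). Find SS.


Formula: SS = z * sigma_d * sqrt(LT)
sqrt(LT) = sqrt(3) = 1.7321
SS = 2.33 * 15.7 * 1.7321
SS = 63.4 units

63.4 units
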